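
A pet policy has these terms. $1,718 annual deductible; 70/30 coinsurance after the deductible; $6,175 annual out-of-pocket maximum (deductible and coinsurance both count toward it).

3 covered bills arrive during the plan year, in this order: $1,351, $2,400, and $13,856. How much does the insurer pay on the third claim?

#1 ($1,351): fully absorbed by the deductible. Owner pays $1,351; OOP now $1,351. Plan pays $1,351 − $1,351 = $0.
#2 ($2,400): $367 finishes the deductible; $2,033 goes to coinsurance; 30% of $2,033 = $609.90. Owner pays $976.90; OOP now $2,327.90. Insurer: $2,400 − $976.90 = $1,423.10.
#3 ($13,856): 30% coinsurance on $13,856 = $4,156.80. That would push OOP to $6,484.70, over the $6,175 cap, so owner pays $6,175 − $2,327.90 = $3,847.10. Plan pays $13,856 − $3,847.10 = $10,008.90.

$10,008.90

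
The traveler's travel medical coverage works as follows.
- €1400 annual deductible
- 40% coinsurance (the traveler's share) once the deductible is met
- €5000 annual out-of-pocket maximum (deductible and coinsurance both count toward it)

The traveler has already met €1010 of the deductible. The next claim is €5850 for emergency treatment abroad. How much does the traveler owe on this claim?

€1010 of the €1400 deductible is already met, leaving €390.
That leaves €5850 − €390 = €5460 for coinsurance.
Coinsurance: €5460 × 40% = €2184.
So the traveler owes €390 + €2184 = €2574 before any cap.
Year-to-date out-of-pocket becomes €1010 + €2574 = €3584, still under the €5000 maximum, so no cap applies.

€2574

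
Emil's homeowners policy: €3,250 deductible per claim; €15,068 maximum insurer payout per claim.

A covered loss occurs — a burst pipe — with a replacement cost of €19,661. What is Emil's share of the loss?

Subtract the deductible: €19,661 − €3,250 = €16,411.
€16,411 exceeds the €15,068 limit, so the insurer pays the limit: €15,068.
The homeowner bears the rest of the original loss: €19,661 − €15,068 = €4,593.

€4,593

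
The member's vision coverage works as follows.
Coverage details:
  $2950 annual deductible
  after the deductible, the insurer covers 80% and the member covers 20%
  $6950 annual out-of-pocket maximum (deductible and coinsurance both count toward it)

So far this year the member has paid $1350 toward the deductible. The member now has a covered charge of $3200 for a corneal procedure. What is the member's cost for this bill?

$1920

Deductible still to meet: $2950 − $1350 = $1600.
That leaves $3200 − $1600 = $1600 for coinsurance.
Member's 20% share of $1600 is $320.
Member responsibility before any cap: $1600 + $320 = $1920.
Year-to-date out-of-pocket becomes $1350 + $1920 = $3270, still under the $6950 maximum, so no cap applies.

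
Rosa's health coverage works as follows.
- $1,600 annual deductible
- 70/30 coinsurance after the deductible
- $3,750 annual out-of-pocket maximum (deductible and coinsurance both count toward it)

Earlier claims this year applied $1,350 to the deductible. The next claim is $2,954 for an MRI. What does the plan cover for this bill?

$1,892.80

$1,350 of the $1,600 deductible is already met, leaving $250.
After the $250 deductible portion, $2,954 − $250 = $2,704 is subject to coinsurance.
Coinsurance: $2,704 × 30% = $811.20.
That puts the patient's cost at $250 + $811.20 = $1,061.20 before any cap.
Year-to-date out-of-pocket becomes $1,350 + $1,061.20 = $2,411.20, still under the $3,750 maximum, so no cap applies.
The insurer covers the remainder: $2,954 − $1,061.20 = $1,892.80.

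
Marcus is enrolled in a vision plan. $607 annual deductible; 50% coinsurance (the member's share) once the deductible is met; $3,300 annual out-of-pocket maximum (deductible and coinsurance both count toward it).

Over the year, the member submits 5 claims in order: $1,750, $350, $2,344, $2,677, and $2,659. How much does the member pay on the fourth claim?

Claim 1 — $1,750: $607 finishes the deductible; $1,143 goes to coinsurance; coinsurance $1,143 × 50% = $571.50. Cost to member: $1,178.50. OOP to date $1,178.50.
Claim 2 — $350: 50% coinsurance on $350 = $175. Member pays $175; OOP now $1,353.50.
Claim 3 — $2,344: deductible met; 50% of $2,344 = $1,172. Member owes $1,172 (running OOP $2,525.50).
Claim 4 — $2,677: 50% coinsurance on $2,677 = $1,338.50. Adding that to $2,525.50 gives $3,864, past the $3,300 cap; member pays only $3,300 − $2,525.50 = $774.50.

$774.50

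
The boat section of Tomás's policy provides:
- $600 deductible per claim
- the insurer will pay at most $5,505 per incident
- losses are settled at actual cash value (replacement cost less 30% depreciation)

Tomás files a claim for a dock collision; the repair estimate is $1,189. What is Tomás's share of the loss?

At 30% depreciation, ACV = $1,189 − $356.70 = $832.30.
Less the $600 deductible: $832.30 − $600 = $232.30.
$232.30 ≤ $5,505, so the limit doesn't bind; insurer pays $232.30.
Owner's share is the uncovered remainder: $1,189 − $232.30 = $956.70.

$956.70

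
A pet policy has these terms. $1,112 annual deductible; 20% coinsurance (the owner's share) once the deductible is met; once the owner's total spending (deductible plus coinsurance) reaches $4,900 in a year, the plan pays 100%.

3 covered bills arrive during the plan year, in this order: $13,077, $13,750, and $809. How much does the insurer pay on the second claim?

$12,355

#1 ($13,077): deductible takes $1,112, $11,965 remains; owner's 20% is $2,393. Cost to owner: $3,505. OOP to date $3,505. Plan pays $13,077 − $3,505 = $9,572.
#2 ($13,750): 20% coinsurance on $13,750 = $2,750. That would push OOP to $6,255, over the $4,900 cap, so owner pays $4,900 − $3,505 = $1,395. Insurer: $13,750 − $1,395 = $12,355.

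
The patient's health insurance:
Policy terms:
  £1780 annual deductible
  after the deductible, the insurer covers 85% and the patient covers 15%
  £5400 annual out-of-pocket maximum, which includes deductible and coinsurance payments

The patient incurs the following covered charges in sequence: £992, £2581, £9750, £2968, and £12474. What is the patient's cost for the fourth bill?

Claim 1 — £992: entire amount goes to the deductible. Patient pays £992; OOP now £992.
Claim 2 — £2581: deductible takes £788, £1793 remains; patient's 15% is £268.95. Patient owes £1056.95 (running OOP £2048.95).
Claim 3 — £9750: deductible already satisfied, so patient's share is 15% × £9750 = £1462.50. Cost to patient: £1462.50. OOP to date £3511.45.
Claim 4 — £2968: 15% coinsurance on £2968 = £445.20. Patient owes £445.20 (running OOP £3956.65).

£445.20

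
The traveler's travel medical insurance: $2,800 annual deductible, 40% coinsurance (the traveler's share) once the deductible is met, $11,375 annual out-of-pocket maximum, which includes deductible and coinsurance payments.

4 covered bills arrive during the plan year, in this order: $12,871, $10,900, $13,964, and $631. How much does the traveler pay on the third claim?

Claim 1 ($12,871): deductible takes $2,800, $10,071 remains; 40% of $10,071 = $4,028.40. Traveler owes $6,828.40 (running OOP $6,828.40).
Claim 2 ($10,900): 40% coinsurance on $10,900 = $4,360. Cost to traveler: $4,360. OOP to date $11,188.40.
Claim 3 ($13,964): 40% coinsurance on $13,964 = $5,585.60. That would push OOP to $16,774, over the $11,375 cap, so traveler pays $11,375 − $11,188.40 = $186.60.

$186.60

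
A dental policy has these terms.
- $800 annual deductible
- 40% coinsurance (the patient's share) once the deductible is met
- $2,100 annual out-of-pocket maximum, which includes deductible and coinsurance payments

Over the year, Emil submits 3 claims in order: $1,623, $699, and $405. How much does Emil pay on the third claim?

Claim 1 — $1,623: $800 finishes the deductible; $823 goes to coinsurance; 40% of $823 = $329.20. Patient pays $1,129.20; OOP now $1,129.20.
Claim 2 — $699: 40% coinsurance on $699 = $279.60. Patient pays $279.60; OOP now $1,408.80.
Claim 3 — $405: 40% coinsurance on $405 = $162. Patient pays $162; OOP now $1,570.80.

$162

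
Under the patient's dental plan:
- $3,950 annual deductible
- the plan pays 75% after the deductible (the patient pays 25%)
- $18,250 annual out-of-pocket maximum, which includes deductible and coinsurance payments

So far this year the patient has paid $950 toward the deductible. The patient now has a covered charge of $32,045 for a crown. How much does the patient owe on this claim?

Deductible still to meet: $3,950 − $950 = $3,000.
The remaining $29,045 (= $32,045 − $3,000) moves to coinsurance.
Coinsurance: $29,045 × 25% = $7,261.25.
Patient responsibility before any cap: $3,000 + $7,261.25 = $10,261.25.
Year-to-date out-of-pocket becomes $950 + $10,261.25 = $11,211.25, still under the $18,250 maximum, so no cap applies.

$10,261.25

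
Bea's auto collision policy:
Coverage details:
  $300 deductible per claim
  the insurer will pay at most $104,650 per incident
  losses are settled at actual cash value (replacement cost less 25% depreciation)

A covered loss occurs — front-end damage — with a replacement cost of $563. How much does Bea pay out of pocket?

At 25% depreciation, ACV = $563 − $140.75 = $422.25.
After the deductible, $422.25 − $300 = $122.25 remains.
$122.25 ≤ $104,650, so the limit doesn't bind; insurer pays $122.25.
Driver's share is the uncovered remainder: $563 − $122.25 = $440.75.

$440.75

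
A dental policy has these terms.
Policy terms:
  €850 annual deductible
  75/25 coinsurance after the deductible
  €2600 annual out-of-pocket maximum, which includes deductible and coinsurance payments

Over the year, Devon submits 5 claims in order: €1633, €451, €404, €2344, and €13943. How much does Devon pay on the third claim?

#1 (€1633): €850 finishes the deductible; €783 goes to coinsurance; patient's 25% is €195.75. Patient pays €1045.75; OOP now €1045.75.
#2 (€451): 25% coinsurance on €451 = €112.75. Cost to patient: €112.75. OOP to date €1158.50.
#3 (€404): 25% coinsurance on €404 = €101. Patient pays €101; OOP now €1259.50.

€101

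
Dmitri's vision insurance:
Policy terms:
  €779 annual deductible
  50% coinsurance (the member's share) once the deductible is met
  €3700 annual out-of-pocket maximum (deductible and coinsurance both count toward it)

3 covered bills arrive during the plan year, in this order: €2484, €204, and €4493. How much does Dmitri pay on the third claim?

€1966.50

Bill 1, €2484: €779 finishes the deductible; €1705 goes to coinsurance; 50% of €1705 = €852.50. Member owes €1631.50 (running OOP €1631.50).
Bill 2, €204: deductible already satisfied, so member's share is 50% × €204 = €102. Member owes €102 (running OOP €1733.50).
Bill 3, €4493: 50% coinsurance on €4493 = €2246.50. OOP would hit €3980 > €3700, so the cap limits the member to €3700 − €1733.50 = €1966.50.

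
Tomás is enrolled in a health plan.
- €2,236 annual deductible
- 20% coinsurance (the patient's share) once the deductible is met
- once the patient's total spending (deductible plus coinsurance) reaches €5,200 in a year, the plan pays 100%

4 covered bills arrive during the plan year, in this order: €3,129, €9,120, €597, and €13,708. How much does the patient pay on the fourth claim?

€842

Bill 1, €3,129: €2,236 finishes the deductible; €893 goes to coinsurance; patient's 20% is €178.60. Patient owes €2,414.60 (running OOP €2,414.60).
Bill 2, €9,120: 20% coinsurance on €9,120 = €1,824. Cost to patient: €1,824. OOP to date €4,238.60.
Bill 3, €597: deductible already satisfied, so patient's share is 20% × €597 = €119.40. Patient owes €119.40 (running OOP €4,358).
Bill 4, €13,708: deductible met; 20% of €13,708 = €2,741.60. Adding that to €4,358 gives €7,099.60, past the €5,200 cap; patient pays only €5,200 − €4,358 = €842.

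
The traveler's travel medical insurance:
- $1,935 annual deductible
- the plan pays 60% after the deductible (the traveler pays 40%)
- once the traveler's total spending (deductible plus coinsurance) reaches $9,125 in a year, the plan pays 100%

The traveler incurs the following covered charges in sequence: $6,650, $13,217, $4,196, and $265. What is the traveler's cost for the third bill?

$17.20

#1 ($6,650): $1,935 finishes the deductible; $4,715 goes to coinsurance; coinsurance $4,715 × 40% = $1,886. Cost to traveler: $3,821. OOP to date $3,821.
#2 ($13,217): deductible met; 40% of $13,217 = $5,286.80. Traveler pays $5,286.80; OOP now $9,107.80.
#3 ($4,196): 40% coinsurance on $4,196 = $1,678.40. Adding that to $9,107.80 gives $10,786.20, past the $9,125 cap; traveler pays only $9,125 − $9,107.80 = $17.20.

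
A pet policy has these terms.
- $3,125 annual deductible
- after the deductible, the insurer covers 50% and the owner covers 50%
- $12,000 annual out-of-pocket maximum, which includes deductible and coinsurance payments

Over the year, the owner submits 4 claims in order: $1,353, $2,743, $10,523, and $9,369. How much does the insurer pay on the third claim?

Claim 1 — $1,353: entire amount goes to the deductible. Owner owes $1,353 (running OOP $1,353). Insurer: $1,353 − $1,353 = $0.
Claim 2 — $2,743: deductible takes $1,772, $971 remains; owner's 50% is $485.50. Owner pays $2,257.50; OOP now $3,610.50. Plan pays $2,743 − $2,257.50 = $485.50.
Claim 3 — $10,523: deductible already satisfied, so owner's share is 50% × $10,523 = $5,261.50. Owner pays $5,261.50; OOP now $8,872. Insurer: $10,523 − $5,261.50 = $5,261.50.

$5,261.50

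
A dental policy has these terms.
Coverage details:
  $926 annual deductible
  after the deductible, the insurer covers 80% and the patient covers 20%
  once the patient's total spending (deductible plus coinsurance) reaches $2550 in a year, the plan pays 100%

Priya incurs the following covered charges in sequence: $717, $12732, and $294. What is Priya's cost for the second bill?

Bill 1, $717: entire amount goes to the deductible. Cost to patient: $717. OOP to date $717.
Bill 2, $12732: deductible takes $209, $12523 remains; 20% of $12523 = $2504.60. Claim cost before the cap: $209 + $2504.60 = $2713.60. OOP would hit $3430.60 > $2550, so the cap limits the patient to $2550 − $717 = $1833.

$1833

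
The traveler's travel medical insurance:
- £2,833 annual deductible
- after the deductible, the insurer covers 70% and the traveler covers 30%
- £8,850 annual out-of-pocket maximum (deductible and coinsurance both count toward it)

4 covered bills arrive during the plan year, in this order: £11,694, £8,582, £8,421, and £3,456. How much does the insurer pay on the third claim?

Claim 1 (£11,694): £2,833 to deductible, leaving £8,861; coinsurance £8,861 × 30% = £2,658.30. Traveler pays £5,491.30; OOP now £5,491.30. Plan pays £11,694 − £5,491.30 = £6,202.70.
Claim 2 (£8,582): 30% coinsurance on £8,582 = £2,574.60. Traveler owes £2,574.60 (running OOP £8,065.90). Insurer: £8,582 − £2,574.60 = £6,007.40.
Claim 3 (£8,421): deductible already satisfied, so traveler's share is 30% × £8,421 = £2,526.30. OOP would hit £10,592.20 > £8,850, so the cap limits the traveler to £8,850 − £8,065.90 = £784.10. Plan pays £8,421 − £784.10 = £7,636.90.

£7,636.90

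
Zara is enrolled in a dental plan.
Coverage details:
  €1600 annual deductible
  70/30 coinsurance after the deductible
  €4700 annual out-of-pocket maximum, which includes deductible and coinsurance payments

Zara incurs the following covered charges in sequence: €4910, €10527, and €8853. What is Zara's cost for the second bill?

#1 (€4910): €1600 finishes the deductible; €3310 goes to coinsurance; patient's 30% is €993. Cost to patient: €2593. OOP to date €2593.
#2 (€10527): deductible met; 30% of €10527 = €3158.10. That would push OOP to €5751.10, over the €4700 cap, so patient pays €4700 − €2593 = €2107.

€2107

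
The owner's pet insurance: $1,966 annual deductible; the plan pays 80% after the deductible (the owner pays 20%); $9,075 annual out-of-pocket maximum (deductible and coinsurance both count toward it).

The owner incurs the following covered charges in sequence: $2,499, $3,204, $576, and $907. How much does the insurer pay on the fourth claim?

Bill 1, $2,499: $1,966 finishes the deductible; $533 goes to coinsurance; 20% of $533 = $106.60. Cost to owner: $2,072.60. OOP to date $2,072.60. Insurer: $2,499 − $2,072.60 = $426.40.
Bill 2, $3,204: deductible met; 20% of $3,204 = $640.80. Owner owes $640.80 (running OOP $2,713.40). Insurer: $3,204 − $640.80 = $2,563.20.
Bill 3, $576: deductible already satisfied, so owner's share is 20% × $576 = $115.20. Cost to owner: $115.20. OOP to date $2,828.60. Plan pays $576 − $115.20 = $460.80.
Bill 4, $907: deductible already satisfied, so owner's share is 20% × $907 = $181.40. Owner pays $181.40; OOP now $3,010. Insurer: $907 − $181.40 = $725.60.

$725.60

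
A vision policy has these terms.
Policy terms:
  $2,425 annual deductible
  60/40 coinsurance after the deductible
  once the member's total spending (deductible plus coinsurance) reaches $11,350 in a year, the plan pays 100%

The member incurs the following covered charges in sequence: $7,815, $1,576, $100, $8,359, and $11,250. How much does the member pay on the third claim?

$40

Claim 1 — $7,815: $2,425 to deductible, leaving $5,390; 40% of $5,390 = $2,156. Member owes $4,581 (running OOP $4,581).
Claim 2 — $1,576: deductible met; 40% of $1,576 = $630.40. Cost to member: $630.40. OOP to date $5,211.40.
Claim 3 — $100: deductible already satisfied, so member's share is 40% × $100 = $40. Cost to member: $40. OOP to date $5,251.40.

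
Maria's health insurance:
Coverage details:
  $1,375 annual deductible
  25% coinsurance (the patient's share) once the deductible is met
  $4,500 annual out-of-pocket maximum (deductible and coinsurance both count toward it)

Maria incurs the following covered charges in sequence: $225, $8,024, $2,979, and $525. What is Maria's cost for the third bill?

$744.75

#1 ($225): fully absorbed by the deductible. Patient pays $225; OOP now $225.
#2 ($8,024): $1,150 finishes the deductible; $6,874 goes to coinsurance; 25% of $6,874 = $1,718.50. Patient owes $2,868.50 (running OOP $3,093.50).
#3 ($2,979): deductible already satisfied, so patient's share is 25% × $2,979 = $744.75. Patient owes $744.75 (running OOP $3,838.25).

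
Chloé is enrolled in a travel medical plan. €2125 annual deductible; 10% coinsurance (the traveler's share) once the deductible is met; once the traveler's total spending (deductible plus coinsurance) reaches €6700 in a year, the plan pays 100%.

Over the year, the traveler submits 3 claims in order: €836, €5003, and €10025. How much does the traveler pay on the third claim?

€1002.50

Claim 1 (€836): all of it applies to the deductible. Traveler pays €836; OOP now €836.
Claim 2 (€5003): deductible takes €1289, €3714 remains; traveler's 10% is €371.40. Traveler owes €1660.40 (running OOP €2496.40).
Claim 3 (€10025): deductible met; 10% of €10025 = €1002.50. Cost to traveler: €1002.50. OOP to date €3498.90.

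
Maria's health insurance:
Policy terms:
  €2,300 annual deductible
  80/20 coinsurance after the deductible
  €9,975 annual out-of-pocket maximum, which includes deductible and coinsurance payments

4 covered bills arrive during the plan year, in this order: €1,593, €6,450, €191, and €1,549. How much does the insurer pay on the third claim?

Claim 1 — €1,593: all of it applies to the deductible. Patient pays €1,593; OOP now €1,593. Insurer: €1,593 − €1,593 = €0.
Claim 2 — €6,450: €707 finishes the deductible; €5,743 goes to coinsurance; 20% of €5,743 = €1,148.60. Cost to patient: €1,855.60. OOP to date €3,448.60. Insurer: €6,450 − €1,855.60 = €4,594.40.
Claim 3 — €191: 20% coinsurance on €191 = €38.20. Patient pays €38.20; OOP now €3,486.80. Plan pays €191 − €38.20 = €152.80.

€152.80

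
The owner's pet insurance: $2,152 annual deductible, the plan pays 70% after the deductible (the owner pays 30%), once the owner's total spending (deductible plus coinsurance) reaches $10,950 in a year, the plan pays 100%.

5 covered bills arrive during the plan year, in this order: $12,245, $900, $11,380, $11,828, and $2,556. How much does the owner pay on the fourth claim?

$2,086.10

#1 ($12,245): $2,152 finishes the deductible; $10,093 goes to coinsurance; coinsurance $10,093 × 30% = $3,027.90. Owner owes $5,179.90 (running OOP $5,179.90).
#2 ($900): 30% coinsurance on $900 = $270. Cost to owner: $270. OOP to date $5,449.90.
#3 ($11,380): deductible already satisfied, so owner's share is 30% × $11,380 = $3,414. Owner owes $3,414 (running OOP $8,863.90).
#4 ($11,828): 30% coinsurance on $11,828 = $3,548.40. Adding that to $8,863.90 gives $12,412.30, past the $10,950 cap; owner pays only $10,950 − $8,863.90 = $2,086.10.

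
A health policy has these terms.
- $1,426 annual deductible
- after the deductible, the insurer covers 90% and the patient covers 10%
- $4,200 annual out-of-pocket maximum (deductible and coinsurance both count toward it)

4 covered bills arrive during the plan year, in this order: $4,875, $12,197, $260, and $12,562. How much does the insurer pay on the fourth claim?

Bill 1, $4,875: deductible takes $1,426, $3,449 remains; patient's 10% is $344.90. Cost to patient: $1,770.90. OOP to date $1,770.90. Insurer: $4,875 − $1,770.90 = $3,104.10.
Bill 2, $12,197: 10% coinsurance on $12,197 = $1,219.70. Patient owes $1,219.70 (running OOP $2,990.60). Plan pays $12,197 − $1,219.70 = $10,977.30.
Bill 3, $260: 10% coinsurance on $260 = $26. Patient owes $26 (running OOP $3,016.60). Plan pays $260 − $26 = $234.
Bill 4, $12,562: 10% coinsurance on $12,562 = $1,256.20. Adding that to $3,016.60 gives $4,272.80, past the $4,200 cap; patient pays only $4,200 − $3,016.60 = $1,183.40. Plan pays $12,562 − $1,183.40 = $11,378.60.

$11,378.60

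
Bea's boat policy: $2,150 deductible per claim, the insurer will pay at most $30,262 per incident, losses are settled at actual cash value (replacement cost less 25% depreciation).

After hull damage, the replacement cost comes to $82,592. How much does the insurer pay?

Depreciate 25%: the covered value is $82,592 × 0.75 = $61,944.
After the deductible, $61,944 − $2,150 = $59,794 remains.
The $30,262 per-incident cap binds; insurer pays $30,262.

$30,262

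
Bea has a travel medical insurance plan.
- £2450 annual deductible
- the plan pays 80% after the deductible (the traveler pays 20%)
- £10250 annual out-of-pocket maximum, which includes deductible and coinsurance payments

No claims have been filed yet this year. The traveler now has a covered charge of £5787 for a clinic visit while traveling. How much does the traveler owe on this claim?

The full £2450 deductible is still open; £2450 of this bill applies to it.
That leaves £5787 − £2450 = £3337 for coinsurance.
20% of £3337 = £667.40 falls to the traveler.
That puts the traveler's cost at £2450 + £667.40 = £3117.40 before any cap.
Year-to-date out-of-pocket becomes £0 + £3117.40 = £3117.40, still under the £10250 maximum, so no cap applies.

£3117.40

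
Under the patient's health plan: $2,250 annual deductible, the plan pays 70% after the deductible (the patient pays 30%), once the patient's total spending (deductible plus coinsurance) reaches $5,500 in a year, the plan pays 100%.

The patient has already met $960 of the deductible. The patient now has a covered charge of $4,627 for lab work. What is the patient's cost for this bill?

Remaining deductible: $2,250 − $960 = $1,290.
The remaining $3,337 (= $4,627 − $1,290) moves to coinsurance.
Patient's 30% share of $3,337 is $1,001.10.
That puts the patient's cost at $1,290 + $1,001.10 = $2,291.10 before any cap.
Cumulative spending $960 + $2,291.10 = $3,251.10 stays under the $5,500 maximum.

$2,291.10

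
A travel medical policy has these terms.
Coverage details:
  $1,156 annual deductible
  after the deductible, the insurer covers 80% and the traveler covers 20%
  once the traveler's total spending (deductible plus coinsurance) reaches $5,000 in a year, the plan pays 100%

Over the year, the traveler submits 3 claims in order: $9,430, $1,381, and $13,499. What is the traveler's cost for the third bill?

$1,913

Claim 1 ($9,430): deductible takes $1,156, $8,274 remains; traveler's 20% is $1,654.80. Cost to traveler: $2,810.80. OOP to date $2,810.80.
Claim 2 ($1,381): deductible already satisfied, so traveler's share is 20% × $1,381 = $276.20. Traveler pays $276.20; OOP now $3,087.
Claim 3 ($13,499): deductible already satisfied, so traveler's share is 20% × $13,499 = $2,699.80. OOP would hit $5,786.80 > $5,000, so the cap limits the traveler to $5,000 − $3,087 = $1,913.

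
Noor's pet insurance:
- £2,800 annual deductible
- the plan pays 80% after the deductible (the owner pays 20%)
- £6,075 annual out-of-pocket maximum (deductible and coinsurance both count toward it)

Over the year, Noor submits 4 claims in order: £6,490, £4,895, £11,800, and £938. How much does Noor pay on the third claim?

Bill 1, £6,490: deductible takes £2,800, £3,690 remains; owner's 20% is £738. Cost to owner: £3,538. OOP to date £3,538.
Bill 2, £4,895: 20% coinsurance on £4,895 = £979. Owner pays £979; OOP now £4,517.
Bill 3, £11,800: deductible already satisfied, so owner's share is 20% × £11,800 = £2,360. OOP would hit £6,877 > £6,075, so the cap limits the owner to £6,075 − £4,517 = £1,558.

£1,558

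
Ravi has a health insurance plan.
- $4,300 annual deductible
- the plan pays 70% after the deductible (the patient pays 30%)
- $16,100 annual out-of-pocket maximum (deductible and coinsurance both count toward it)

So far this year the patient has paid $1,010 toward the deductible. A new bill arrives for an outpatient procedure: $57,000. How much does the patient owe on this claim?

$15,090

$1,010 of the $4,300 deductible is already met, leaving $3,290.
The remaining $53,710 (= $57,000 − $3,290) moves to coinsurance.
Coinsurance: $53,710 × 30% = $16,113.
That puts the patient's cost at $3,290 + $16,113 = $19,403 before any cap.
Adding $19,403 to the $1,010 already spent would give $20,413, which exceeds the $16,100 cap; the patient pays just $16,100 − $1,010 = $15,090.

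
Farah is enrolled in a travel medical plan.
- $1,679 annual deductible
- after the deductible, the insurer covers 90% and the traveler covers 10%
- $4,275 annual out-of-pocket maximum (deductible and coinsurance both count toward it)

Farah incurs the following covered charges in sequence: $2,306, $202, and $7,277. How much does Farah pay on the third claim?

$727.70

Claim 1 ($2,306): $1,679 to deductible, leaving $627; 10% of $627 = $62.70. Traveler pays $1,741.70; OOP now $1,741.70.
Claim 2 ($202): deductible met; 10% of $202 = $20.20. Traveler owes $20.20 (running OOP $1,761.90).
Claim 3 ($7,277): deductible met; 10% of $7,277 = $727.70. Traveler owes $727.70 (running OOP $2,489.60).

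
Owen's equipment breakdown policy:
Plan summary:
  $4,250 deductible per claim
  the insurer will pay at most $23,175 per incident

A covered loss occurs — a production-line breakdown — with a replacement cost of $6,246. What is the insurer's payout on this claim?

After the deductible, $6,246 − $4,250 = $1,996 remains.
$1,996 is within the $23,175 limit, so the insurer pays $1,996.

$1,996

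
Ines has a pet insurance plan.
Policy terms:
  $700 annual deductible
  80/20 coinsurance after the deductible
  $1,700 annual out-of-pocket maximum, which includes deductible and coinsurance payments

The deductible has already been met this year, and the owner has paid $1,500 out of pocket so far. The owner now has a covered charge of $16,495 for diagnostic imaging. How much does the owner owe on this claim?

$200

The deductible is already satisfied, so the full bill goes to coinsurance.
20% of $16,495 = $3,299 falls to the owner.
Adding $3,299 to the $1,500 already spent would give $4,799, which exceeds the $1,700 cap; the owner pays just $1,700 − $1,500 = $200.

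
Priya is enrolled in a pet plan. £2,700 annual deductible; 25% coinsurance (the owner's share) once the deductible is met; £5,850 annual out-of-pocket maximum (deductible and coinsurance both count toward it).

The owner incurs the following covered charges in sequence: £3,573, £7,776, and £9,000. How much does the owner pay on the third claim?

Claim 1 (£3,573): deductible takes £2,700, £873 remains; 25% of £873 = £218.25. Owner owes £2,918.25 (running OOP £2,918.25).
Claim 2 (£7,776): deductible met; 25% of £7,776 = £1,944. Owner owes £1,944 (running OOP £4,862.25).
Claim 3 (£9,000): deductible already satisfied, so owner's share is 25% × £9,000 = £2,250. Adding that to £4,862.25 gives £7,112.25, past the £5,850 cap; owner pays only £5,850 − £4,862.25 = £987.75.

£987.75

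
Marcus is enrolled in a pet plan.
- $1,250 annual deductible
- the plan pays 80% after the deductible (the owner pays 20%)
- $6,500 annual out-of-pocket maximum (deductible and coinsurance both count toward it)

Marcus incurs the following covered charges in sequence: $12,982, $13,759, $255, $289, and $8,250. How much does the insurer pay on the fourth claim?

$231.20

#1 ($12,982): deductible takes $1,250, $11,732 remains; owner's 20% is $2,346.40. Owner owes $3,596.40 (running OOP $3,596.40). Insurer: $12,982 − $3,596.40 = $9,385.60.
#2 ($13,759): deductible met; 20% of $13,759 = $2,751.80. Owner pays $2,751.80; OOP now $6,348.20. Plan pays $13,759 − $2,751.80 = $11,007.20.
#3 ($255): 20% coinsurance on $255 = $51. Owner pays $51; OOP now $6,399.20. Plan pays $255 − $51 = $204.
#4 ($289): 20% coinsurance on $289 = $57.80. Owner owes $57.80 (running OOP $6,457). Insurer: $289 − $57.80 = $231.20.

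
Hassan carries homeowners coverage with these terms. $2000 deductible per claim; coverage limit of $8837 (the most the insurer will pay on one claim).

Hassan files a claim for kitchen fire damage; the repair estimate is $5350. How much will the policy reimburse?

$3350

Subtract the deductible: $5350 − $2000 = $3350.
That's under the $8837 cap, so the insurer reimburses the full $3350.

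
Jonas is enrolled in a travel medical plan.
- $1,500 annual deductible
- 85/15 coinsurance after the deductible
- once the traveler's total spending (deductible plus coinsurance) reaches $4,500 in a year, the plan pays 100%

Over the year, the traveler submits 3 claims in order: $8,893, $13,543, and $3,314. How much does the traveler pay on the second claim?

Claim 1 ($8,893): $1,500 to deductible, leaving $7,393; 15% of $7,393 = $1,108.95. Cost to traveler: $2,608.95. OOP to date $2,608.95.
Claim 2 ($13,543): 15% coinsurance on $13,543 = $2,031.45. That would push OOP to $4,640.40, over the $4,500 cap, so traveler pays $4,500 − $2,608.95 = $1,891.05.

$1,891.05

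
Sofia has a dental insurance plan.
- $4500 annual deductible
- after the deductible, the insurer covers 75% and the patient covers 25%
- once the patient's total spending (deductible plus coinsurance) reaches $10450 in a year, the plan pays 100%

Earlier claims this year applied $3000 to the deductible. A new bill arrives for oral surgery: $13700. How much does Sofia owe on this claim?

Deductible still to meet: $4500 − $3000 = $1500.
The remaining $12200 (= $13700 − $1500) moves to coinsurance.
Patient's 25% share of $12200 is $3050.
That puts the patient's cost at $1500 + $3050 = $4550 before any cap.
Cumulative spending $3000 + $4550 = $7550 stays under the $10450 maximum.

$4550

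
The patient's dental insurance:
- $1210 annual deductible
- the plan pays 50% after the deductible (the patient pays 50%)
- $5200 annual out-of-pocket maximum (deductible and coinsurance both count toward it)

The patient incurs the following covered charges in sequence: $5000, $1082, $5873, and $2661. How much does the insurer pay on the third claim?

Claim 1 — $5000: deductible takes $1210, $3790 remains; coinsurance $3790 × 50% = $1895. Cost to patient: $3105. OOP to date $3105. Insurer: $5000 − $3105 = $1895.
Claim 2 — $1082: 50% coinsurance on $1082 = $541. Patient owes $541 (running OOP $3646). Insurer: $1082 − $541 = $541.
Claim 3 — $5873: deductible met; 50% of $5873 = $2936.50. OOP would hit $6582.50 > $5200, so the cap limits the patient to $5200 − $3646 = $1554. Insurer: $5873 − $1554 = $4319.

$4319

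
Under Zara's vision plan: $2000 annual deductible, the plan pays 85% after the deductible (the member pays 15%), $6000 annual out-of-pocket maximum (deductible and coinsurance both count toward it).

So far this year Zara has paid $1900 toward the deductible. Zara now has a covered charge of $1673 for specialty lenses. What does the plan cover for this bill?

$1337.05

$1900 of the $2000 deductible is already met, leaving $100.
The remaining $1573 (= $1673 − $100) moves to coinsurance.
15% of $1573 = $235.95 falls to the member.
So the member owes $100 + $235.95 = $335.95 before any cap.
Cumulative spending $1900 + $335.95 = $2235.95 stays under the $6000 maximum.
The insurer covers the remainder: $1673 − $335.95 = $1337.05.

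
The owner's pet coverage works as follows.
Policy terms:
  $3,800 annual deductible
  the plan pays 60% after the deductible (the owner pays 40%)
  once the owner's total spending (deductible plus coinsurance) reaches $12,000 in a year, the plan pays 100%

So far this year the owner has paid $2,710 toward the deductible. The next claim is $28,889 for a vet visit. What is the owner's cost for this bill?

Remaining deductible: $3,800 − $2,710 = $1,090.
That leaves $28,889 − $1,090 = $27,799 for coinsurance.
Coinsurance: $27,799 × 40% = $11,119.60.
So the owner owes $1,090 + $11,119.60 = $12,209.60 before any cap.
Adding $12,209.60 to the $2,710 already spent would give $14,919.60, which exceeds the $12,000 cap; the owner pays just $12,000 − $2,710 = $9,290.

$9,290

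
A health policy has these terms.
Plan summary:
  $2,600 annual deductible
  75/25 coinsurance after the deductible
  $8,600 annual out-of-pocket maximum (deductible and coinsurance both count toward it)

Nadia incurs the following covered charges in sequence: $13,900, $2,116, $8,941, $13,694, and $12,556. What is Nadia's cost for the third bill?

Claim 1 ($13,900): $2,600 finishes the deductible; $11,300 goes to coinsurance; 25% of $11,300 = $2,825. Cost to patient: $5,425. OOP to date $5,425.
Claim 2 ($2,116): deductible already satisfied, so patient's share is 25% × $2,116 = $529. Patient pays $529; OOP now $5,954.
Claim 3 ($8,941): deductible already satisfied, so patient's share is 25% × $8,941 = $2,235.25. Cost to patient: $2,235.25. OOP to date $8,189.25.

$2,235.25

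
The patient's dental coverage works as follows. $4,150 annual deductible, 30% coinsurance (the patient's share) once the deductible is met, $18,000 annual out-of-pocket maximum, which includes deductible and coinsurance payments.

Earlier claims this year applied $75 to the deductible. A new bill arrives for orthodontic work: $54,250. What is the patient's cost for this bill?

$17,925

Deductible still to meet: $4,150 − $75 = $4,075.
The remaining $50,175 (= $54,250 − $4,075) moves to coinsurance.
30% of $50,175 = $15,052.50 falls to the patient.
So the patient owes $4,075 + $15,052.50 = $19,127.50 before any cap.
Adding $19,127.50 to the $75 already spent would give $19,202.50, which exceeds the $18,000 cap; the patient pays just $18,000 − $75 = $17,925.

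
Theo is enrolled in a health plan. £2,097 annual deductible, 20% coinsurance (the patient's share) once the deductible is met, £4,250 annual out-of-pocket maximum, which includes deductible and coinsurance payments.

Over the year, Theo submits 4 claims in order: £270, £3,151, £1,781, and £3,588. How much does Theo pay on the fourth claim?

Claim 1 (£270): fully absorbed by the deductible. Cost to patient: £270. OOP to date £270.
Claim 2 (£3,151): £1,827 to deductible, leaving £1,324; coinsurance £1,324 × 20% = £264.80. Cost to patient: £2,091.80. OOP to date £2,361.80.
Claim 3 (£1,781): deductible already satisfied, so patient's share is 20% × £1,781 = £356.20. Patient pays £356.20; OOP now £2,718.
Claim 4 (£3,588): deductible already satisfied, so patient's share is 20% × £3,588 = £717.60. Patient owes £717.60 (running OOP £3,435.60).

£717.60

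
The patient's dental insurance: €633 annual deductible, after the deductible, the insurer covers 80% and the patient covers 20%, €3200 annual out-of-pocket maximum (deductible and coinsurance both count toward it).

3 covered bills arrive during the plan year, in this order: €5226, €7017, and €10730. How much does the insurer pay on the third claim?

Claim 1 — €5226: deductible takes €633, €4593 remains; coinsurance €4593 × 20% = €918.60. Cost to patient: €1551.60. OOP to date €1551.60. Plan pays €5226 − €1551.60 = €3674.40.
Claim 2 — €7017: deductible already satisfied, so patient's share is 20% × €7017 = €1403.40. Patient pays €1403.40; OOP now €2955. Insurer: €7017 − €1403.40 = €5613.60.
Claim 3 — €10730: deductible already satisfied, so patient's share is 20% × €10730 = €2146. That would push OOP to €5101, over the €3200 cap, so patient pays €3200 − €2955 = €245. Plan pays €10730 − €245 = €10485.

€10485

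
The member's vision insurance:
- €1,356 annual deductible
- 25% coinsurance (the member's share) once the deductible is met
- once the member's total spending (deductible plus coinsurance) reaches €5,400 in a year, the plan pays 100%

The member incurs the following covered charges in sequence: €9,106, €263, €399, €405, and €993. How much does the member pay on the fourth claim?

Bill 1, €9,106: €1,356 to deductible, leaving €7,750; 25% of €7,750 = €1,937.50. Cost to member: €3,293.50. OOP to date €3,293.50.
Bill 2, €263: deductible already satisfied, so member's share is 25% × €263 = €65.75. Member pays €65.75; OOP now €3,359.25.
Bill 3, €399: deductible met; 25% of €399 = €99.75. Member owes €99.75 (running OOP €3,459).
Bill 4, €405: 25% coinsurance on €405 = €101.25. Member pays €101.25; OOP now €3,560.25.

€101.25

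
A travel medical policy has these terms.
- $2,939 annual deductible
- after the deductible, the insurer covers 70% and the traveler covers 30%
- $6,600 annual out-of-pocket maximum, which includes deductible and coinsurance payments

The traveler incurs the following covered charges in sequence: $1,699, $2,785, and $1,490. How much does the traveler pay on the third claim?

$447

Claim 1 ($1,699): all of it applies to the deductible. Cost to traveler: $1,699. OOP to date $1,699.
Claim 2 ($2,785): $1,240 finishes the deductible; $1,545 goes to coinsurance; 30% of $1,545 = $463.50. Traveler owes $1,703.50 (running OOP $3,402.50).
Claim 3 ($1,490): deductible met; 30% of $1,490 = $447. Traveler owes $447 (running OOP $3,849.50).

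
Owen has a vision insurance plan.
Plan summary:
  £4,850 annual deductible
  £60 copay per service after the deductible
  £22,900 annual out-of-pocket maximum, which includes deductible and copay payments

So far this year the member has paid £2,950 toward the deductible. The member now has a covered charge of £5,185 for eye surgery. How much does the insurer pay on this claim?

£3,225

Remaining deductible: £4,850 − £2,950 = £1,900.
The remaining £3,285 (= £5,185 − £1,900) moves to the copay.
Copay on this service: £60.
That puts the member's cost at £1,900 + £60 = £1,960 before any cap.
Year-to-date out-of-pocket becomes £2,950 + £1,960 = £4,910, still under the £22,900 maximum, so no cap applies.
The plan picks up £5,185 − £1,960 = £3,225.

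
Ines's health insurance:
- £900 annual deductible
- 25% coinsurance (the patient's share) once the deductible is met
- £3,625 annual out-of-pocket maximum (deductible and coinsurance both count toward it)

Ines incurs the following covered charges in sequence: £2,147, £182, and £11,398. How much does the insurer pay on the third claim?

Claim 1 (£2,147): £900 finishes the deductible; £1,247 goes to coinsurance; 25% of £1,247 = £311.75. Cost to patient: £1,211.75. OOP to date £1,211.75. Insurer: £2,147 − £1,211.75 = £935.25.
Claim 2 (£182): deductible met; 25% of £182 = £45.50. Cost to patient: £45.50. OOP to date £1,257.25. Insurer: £182 − £45.50 = £136.50.
Claim 3 (£11,398): deductible met; 25% of £11,398 = £2,849.50. That would push OOP to £4,106.75, over the £3,625 cap, so patient pays £3,625 − £1,257.25 = £2,367.75. Plan pays £11,398 − £2,367.75 = £9,030.25.

£9,030.25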